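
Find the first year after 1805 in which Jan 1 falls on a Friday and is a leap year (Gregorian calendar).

Jan 1 advances by 2 weekdays after a leap year and by 1 after a common year.
1805: Jan 1 is Tuesday.
1806: Wednesday
1807: Thursday
1808: Friday (leap)
1808 begins on a Friday and is a leap year.

1808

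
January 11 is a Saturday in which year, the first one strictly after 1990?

From one year to the next, a fixed date's weekday advances by 1, or by 2 when a Feb 29 lies between the two dates.
1990: January 11 is Thursday.
1991: Friday (+1)
1992: Saturday (+1)
January 11 falls on a Saturday in 1992.

1992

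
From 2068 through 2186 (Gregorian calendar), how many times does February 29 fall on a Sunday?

4

Leap years in 2068–2186: 29 of them.
Feb 29 weekday advances by 5 (mod 7) from one leap year to the next four years later (or differs when a century non-leap intervenes).
Leap-day weekdays: 2068:Wed 2072:Mon 2076:Sat 2080:Thu 2084:Tue 2088:Sun✓ 2092:Fri 2096:Wed 2104:Fri 2108:Wed 2112:Mon 2116:Sat 2120:Thu …(3 more)… 2136:Wed 2140:Mon 2144:Sat 2148:Thu 2152:Tue 2156:Sun✓ 2160:Fri 2164:Wed 2168:Mon 2172:Sat 2176:Thu 2180:Tue 2184:Sun✓
Sunday: 2088, 2128, 2156, 2184 → 4.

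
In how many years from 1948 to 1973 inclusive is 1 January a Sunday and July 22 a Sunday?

Check each year's weekday for 1 January and July 22:
  1948: Thu/Thu  1949: Sat/Fri  1950: Sun/Sat  1951: Mon/Sun  1952: Tue/Tue  1953: Thu/Wed  1954: Fri/Thu  1955: Sat/Fri  1956: Sun/Sun ✓  1957: Tue/Mon  1958: Wed/Tue  1959: Thu/Wed  1960: Fri/Fri  1961: Sun/Sat  1962: Mon/Sun  1963: Tue/Mon  1964: Wed/Wed  1965: Fri/Thu  1966: Sat/Fri  1967: Sun/Sat  1968: Mon/Mon  1969: Wed/Tue  1970: Thu/Wed  1971: Fri/Thu  1972: Sat/Sat  1973: Mon/Sun
Both conditions hold in: 1956 — 1.

1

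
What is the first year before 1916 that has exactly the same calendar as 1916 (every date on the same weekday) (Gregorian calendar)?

1876

Two years share a calendar iff Jan 1 falls on the same weekday and both are leap or both are common. 1916: Jan 1 is Saturday, leap year.
1915: Jan 1 Friday, common
1914: Jan 1 Thursday, common
1913: Jan 1 Wednesday, common
1912: Jan 1 Monday, leap
1911: Jan 1 Sunday, common
1910: Jan 1 Saturday, common
1909: Jan 1 Friday, common
1908: Jan 1 Wednesday, leap
1907: Jan 1 Tuesday, common
1906: Jan 1 Monday, common
1905: Jan 1 Sunday, common
1904: Jan 1 Friday, leap
1903: Jan 1 Thursday, common
1902: Jan 1 Wednesday, common
1901: Jan 1 Tuesday, common
1900: Jan 1 Monday, common
1899: Jan 1 Sunday, common
1898: Jan 1 Saturday, common
1897: Jan 1 Friday, common
1896: Jan 1 Wednesday, leap
1895: Jan 1 Tuesday, common
1894: Jan 1 Monday, common
1893: Jan 1 Sunday, common
1892: Jan 1 Friday, leap
1891: Jan 1 Thursday, common
1890: Jan 1 Wednesday, common
1889: Jan 1 Tuesday, common
1888: Jan 1 Sunday, leap
1887: Jan 1 Saturday, common
1886: Jan 1 Friday, common
1885: Jan 1 Thursday, common
1884: Jan 1 Tuesday, leap
1883: Jan 1 Monday, common
1882: Jan 1 Sunday, common
1881: Jan 1 Saturday, common
1880: Jan 1 Thursday, leap
1879: Jan 1 Wednesday, common
1878: Jan 1 Tuesday, common
1877: Jan 1 Monday, common
1876: Jan 1 Saturday, leap
1876 matches on both conditions.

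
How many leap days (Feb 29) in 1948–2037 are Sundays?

Leap years in 1948–2037: 23 of them.
Feb 29 weekday advances by 5 (mod 7) from one leap year to the next four years later (or differs when a century non-leap intervenes).
Leap-day weekdays: 1948:Sun✓ 1952:Fri 1956:Wed 1960:Mon 1964:Sat 1968:Thu 1972:Tue 1976:Sun✓ 1980:Fri 1984:Wed 1988:Mon 1992:Sat 1996:Thu 2000:Tue 2004:Sun✓ 2008:Fri 2012:Wed 2016:Mon 2020:Sat 2024:Thu 2028:Tue 2032:Sun✓ 2036:Fri
Sunday: 1948, 1976, 2004, 2032 → 4.

4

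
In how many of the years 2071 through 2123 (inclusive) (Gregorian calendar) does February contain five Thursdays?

February has 28 days (29 in leap years); it has five Thursdays when Thursday falls among the first (month-length − 28) days — i.e. when February 1 is Thursday in a leap year (never in a common year).
February 1 by year: 2071:Sun 2072:Mon 2073:Wed 2074:Thu 2075:Fri 2076:Sat 2077:Mon 2078:Tue 2079:Wed 2080:Thu✓ 2081:Sat 2082:Sun 2083:Mon 2084:Tue 2085:Thu …(23 more)… 2109:Fri 2110:Sat 2111:Sun 2112:Mon 2113:Wed 2114:Thu 2115:Fri 2116:Sat 2117:Mon 2118:Tue 2119:Wed 2120:Thu✓ 2121:Sat 2122:Sun 2123:Mon
Years with five Thursdays: 2080, 2120 → 2.

2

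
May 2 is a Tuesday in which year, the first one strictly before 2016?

From one year to the next, a fixed date's weekday advances by 1, or by 2 when a Feb 29 lies between the two dates.
2016: May 2 is Monday.
2015: Saturday (−2)
2014: Friday (−1)
2013: Thursday (−1)
2012: Wednesday (−1)
2011: Monday (−2)
2010: Sunday (−1)
2009: Saturday (−1)
2008: Friday (−1)
2007: Wednesday (−2)
2006: Tuesday (−1)
May 2 falls on a Tuesday in 2006.

2006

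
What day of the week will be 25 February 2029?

January 1, 2029 is a Monday.
February 25 is day 56 of the year, i.e. 55 days after Jan 1.
55 mod 7 = 6, so advance 6 weekdays from Monday: Sunday.

Sunday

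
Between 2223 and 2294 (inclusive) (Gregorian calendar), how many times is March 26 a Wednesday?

11

Track March 26's weekday year by year (advancing +1, or +2 across a Feb 29):
  2223: Wed ✓  2224: Fri (+2)  2225: Sat (+1)  2226: Sun (+1)  2227: Mon (+1)
  2228: Wed (+2) ✓  2229: Thu (+1)  2230: Fri (+1)  2231: Sat (+1)  2232: Mon (+2)
  2233: Tue (+1)  2234: Wed (+1) ✓  2235: Thu (+1)  2236: Sat (+2)  … (44 more years) …
  2281: Sat (+1)  2282: Sun (+1)  2283: Mon (+1)  2284: Wed (+2) ✓  2285: Thu (+1)
  2286: Fri (+1)  2287: Sat (+1)  2288: Mon (+2)  2289: Tue (+1)  2290: Wed (+1) ✓
  2291: Thu (+1)  2292: Sat (+2)  2293: Sun (+1)  2294: Mon (+1)
Wednesday years: 2223, 2228, 2234, 2245, 2251, 2256, 2262, 2273, 2279, 2284, 2290 — 11 in total.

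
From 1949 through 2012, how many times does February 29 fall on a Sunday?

Leap years in 1949–2012: 16 of them.
Feb 29 weekday advances by 5 (mod 7) from one leap year to the next four years later (or differs when a century non-leap intervenes).
Leap-day weekdays: 1952:Fri 1956:Wed 1960:Mon 1964:Sat 1968:Thu 1972:Tue 1976:Sun✓ 1980:Fri 1984:Wed 1988:Mon 1992:Sat 1996:Thu 2000:Tue 2004:Sun✓ 2008:Fri 2012:Wed
Sunday: 1976, 2004 → 2.

2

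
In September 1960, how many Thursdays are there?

5

September 1960 has 30 days and begins on Thursday.
The first Thursday is September 1.
Thursdays fall on 1, 8, 15, 22, 29 — that's 5.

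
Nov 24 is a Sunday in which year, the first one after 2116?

2120

From one year to the next, a fixed date's weekday advances by 1, or by 2 when a Feb 29 lies between the two dates.
2116: November 24 is Tuesday.
2117: Wednesday (+1)
2118: Thursday (+1)
2119: Friday (+1)
2120: Sunday (+2)
Nov 24 falls on a Sunday in 2120.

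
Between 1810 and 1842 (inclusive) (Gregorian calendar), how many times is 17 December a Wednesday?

Track 17 December's weekday year by year (advancing +1, or +2 across a Feb 29):
  1810: Mon  1811: Tue (+1)  1812: Thu (+2)  1813: Fri (+1)  1814: Sat (+1)
  1815: Sun (+1)  1816: Tue (+2)  1817: Wed (+1) ✓  1818: Thu (+1)  1819: Fri (+1)
  1820: Sun (+2)  1821: Mon (+1)  1822: Tue (+1)  1823: Wed (+1) ✓  … (5 more years) …
  1829: Thu (+1)  1830: Fri (+1)  1831: Sat (+1)  1832: Mon (+2)  1833: Tue (+1)
  1834: Wed (+1) ✓  1835: Thu (+1)  1836: Sat (+2)  1837: Sun (+1)  1838: Mon (+1)
  1839: Tue (+1)  1840: Thu (+2)  1841: Fri (+1)  1842: Sat (+1)
Wednesday years: 1817, 1823, 1828, 1834 — 4 in total.

4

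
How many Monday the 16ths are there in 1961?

2

Check the 16th of each month of 1961: Jan 16: Mon, Feb 16: Thu, Mar 16: Thu, Apr 16: Sun, May 16: Tue, Jun 16: Fri, Jul 16: Sun, Aug 16: Wed, Sep 16: Sat, Oct 16: Mon, Nov 16: Thu, Dec 16: Sat.
Monday occurs in January, October — 2 months.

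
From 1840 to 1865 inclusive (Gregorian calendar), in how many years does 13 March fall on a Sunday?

Track 13 March's weekday year by year (advancing +1, or +2 across a Feb 29):
  1840: Fri  1841: Sat (+1)  1842: Sun (+1) ✓  1843: Mon (+1)  1844: Wed (+2)
  1845: Thu (+1)  1846: Fri (+1)  1847: Sat (+1)  1848: Mon (+2)  1849: Tue (+1)
  1850: Wed (+1)  1851: Thu (+1)  1852: Sat (+2)  1853: Sun (+1) ✓  1854: Mon (+1)
  1855: Tue (+1)  1856: Thu (+2)  1857: Fri (+1)  1858: Sat (+1)  1859: Sun (+1) ✓
  1860: Tue (+2)  1861: Wed (+1)  1862: Thu (+1)  1863: Fri (+1)  1864: Sun (+2) ✓
  1865: Mon (+1)
Sunday years: 1842, 1853, 1859, 1864 — 4 in total.

4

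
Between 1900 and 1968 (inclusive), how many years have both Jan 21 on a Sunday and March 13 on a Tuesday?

8

Check each year's weekday for Jan 21 and March 13:
  1900: Sun/Tue ✓  1901: Mon/Wed  1902: Tue/Thu  1903: Wed/Fri  1904: Thu/Sun  1905: Sat/Mon  1906: Sun/Tue ✓  1907: Mon/Wed  1908: Tue/Fri  1909: Thu/Sat  1910: Fri/Sun  1911: Sat/Mon  1912: Sun/Wed  1913: Tue/Thu  …(41 more)…  1955: Fri/Sun  1956: Sat/Tue  1957: Mon/Wed  1958: Tue/Thu  1959: Wed/Fri  1960: Thu/Sun  1961: Sat/Mon  1962: Sun/Tue ✓  1963: Mon/Wed  1964: Tue/Fri  1965: Thu/Sat  1966: Fri/Sun  1967: Sat/Mon  1968: Sun/Wed
Both conditions hold in: 1900, 1906, 1917, 1923, 1934, 1945, 1951, 1962 — 8.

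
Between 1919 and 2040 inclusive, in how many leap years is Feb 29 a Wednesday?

5

Leap years in 1919–2040: 31 of them.
Feb 29 weekday advances by 5 (mod 7) from one leap year to the next four years later (or differs when a century non-leap intervenes).
Leap-day weekdays: 1920:Sun 1924:Fri 1928:Wed✓ 1932:Mon 1936:Sat 1940:Thu 1944:Tue 1948:Sun 1952:Fri 1956:Wed✓ 1960:Mon 1964:Sat 1968:Thu …(5 more)… 1992:Sat 1996:Thu 2000:Tue 2004:Sun 2008:Fri 2012:Wed✓ 2016:Mon 2020:Sat 2024:Thu 2028:Tue 2032:Sun 2036:Fri 2040:Wed✓
Wednesday: 1928, 1956, 1984, 2012, 2040 → 5.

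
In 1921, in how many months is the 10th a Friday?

1

Check the 10th of each month of 1921: Jan 10: Mon, Feb 10: Thu, Mar 10: Thu, Apr 10: Sun, May 10: Tue, Jun 10: Fri, Jul 10: Sun, Aug 10: Wed, Sep 10: Sat, Oct 10: Mon, Nov 10: Thu, Dec 10: Sat.
Friday occurs in June — 1 month.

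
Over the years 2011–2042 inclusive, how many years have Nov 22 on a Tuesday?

Track Nov 22's weekday year by year (advancing +1, or +2 across a Feb 29):
  2011: Tue ✓  2012: Thu (+2)  2013: Fri (+1)  2014: Sat (+1)  2015: Sun (+1)
  2016: Tue (+2) ✓  2017: Wed (+1)  2018: Thu (+1)  2019: Fri (+1)  2020: Sun (+2)
  2021: Mon (+1)  2022: Tue (+1) ✓  2023: Wed (+1)  2024: Fri (+2)  … (4 more years) …
  2029: Thu (+1)  2030: Fri (+1)  2031: Sat (+1)  2032: Mon (+2)  2033: Tue (+1) ✓
  2034: Wed (+1)  2035: Thu (+1)  2036: Sat (+2)  2037: Sun (+1)  2038: Mon (+1)
  2039: Tue (+1) ✓  2040: Thu (+2)  2041: Fri (+1)  2042: Sat (+1)
Tuesday years: 2011, 2016, 2022, 2033, 2039 — 5 in total.

5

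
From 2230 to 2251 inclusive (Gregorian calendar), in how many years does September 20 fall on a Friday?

4

Track September 20's weekday year by year (advancing +1, or +2 across a Feb 29):
  2230: Mon  2231: Tue (+1)  2232: Thu (+2)  2233: Fri (+1) ✓  2234: Sat (+1)
  2235: Sun (+1)  2236: Tue (+2)  2237: Wed (+1)  2238: Thu (+1)  2239: Fri (+1) ✓
  2240: Sun (+2)  2241: Mon (+1)  2242: Tue (+1)  2243: Wed (+1)  2244: Fri (+2) ✓
  2245: Sat (+1)  2246: Sun (+1)  2247: Mon (+1)  2248: Wed (+2)  2249: Thu (+1)
  2250: Fri (+1) ✓  2251: Sat (+1)
Friday years: 2233, 2239, 2244, 2250 — 4 in total.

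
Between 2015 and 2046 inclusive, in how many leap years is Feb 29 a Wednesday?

1

Leap years in 2015–2046: 8 of them.
Feb 29 weekday advances by 5 (mod 7) from one leap year to the next four years later (or differs when a century non-leap intervenes).
Leap-day weekdays: 2016:Mon 2020:Sat 2024:Thu 2028:Tue 2032:Sun 2036:Fri 2040:Wed✓ 2044:Mon
Wednesday: 2040 → 1.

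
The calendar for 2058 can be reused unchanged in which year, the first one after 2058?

Two years share a calendar iff Jan 1 falls on the same weekday and both are leap or both are common. 2058: Jan 1 is Tuesday, common year.
2059: Jan 1 Wednesday, common
2060: Jan 1 Thursday, leap
2061: Jan 1 Saturday, common
2062: Jan 1 Sunday, common
2063: Jan 1 Monday, common
2064: Jan 1 Tuesday, leap
2065: Jan 1 Thursday, common
2066: Jan 1 Friday, common
2067: Jan 1 Saturday, common
2068: Jan 1 Sunday, leap
2069: Jan 1 Tuesday, common
2069 matches on both conditions.

2069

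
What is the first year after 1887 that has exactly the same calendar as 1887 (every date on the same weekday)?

Two years share a calendar iff Jan 1 falls on the same weekday and both are leap or both are common. 1887: Jan 1 is Saturday, common year.
1888: Jan 1 Sunday, leap
1889: Jan 1 Tuesday, common
1890: Jan 1 Wednesday, common
1891: Jan 1 Thursday, common
1892: Jan 1 Friday, leap
1893: Jan 1 Sunday, common
1894: Jan 1 Monday, common
1895: Jan 1 Tuesday, common
1896: Jan 1 Wednesday, leap
1897: Jan 1 Friday, common
1898: Jan 1 Saturday, common
1898 matches on both conditions.

1898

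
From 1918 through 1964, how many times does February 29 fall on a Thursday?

1

Leap years in 1918–1964: 12 of them.
Feb 29 weekday advances by 5 (mod 7) from one leap year to the next four years later (or differs when a century non-leap intervenes).
Leap-day weekdays: 1920:Sun 1924:Fri 1928:Wed 1932:Mon 1936:Sat 1940:Thu✓ 1944:Tue 1948:Sun 1952:Fri 1956:Wed 1960:Mon 1964:Sat
Thursday: 1940 → 1.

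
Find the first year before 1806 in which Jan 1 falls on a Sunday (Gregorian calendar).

1804

Jan 1 advances by 2 weekdays after a leap year and by 1 after a common year.
1806: Jan 1 is Wednesday.
1805: Tuesday
1804: Sunday (leap)
1804 begins on a Sunday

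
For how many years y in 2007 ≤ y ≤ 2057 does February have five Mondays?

2

February has 28 days (29 in leap years); it has five Mondays when Monday falls among the first (month-length − 28) days — i.e. when February 1 is Monday in a leap year (never in a common year).
February 1 by year: 2007:Thu 2008:Fri 2009:Sun 2010:Mon 2011:Tue 2012:Wed 2013:Fri 2014:Sat 2015:Sun 2016:Mon✓ 2017:Wed 2018:Thu 2019:Fri 2020:Sat 2021:Mon …(21 more)… 2043:Sun 2044:Mon✓ 2045:Wed 2046:Thu 2047:Fri 2048:Sat 2049:Mon 2050:Tue 2051:Wed 2052:Thu 2053:Sat 2054:Sun 2055:Mon 2056:Tue 2057:Thu
Years with five Mondays: 2016, 2044 → 2.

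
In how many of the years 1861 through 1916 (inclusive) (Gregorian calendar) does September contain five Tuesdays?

September has 30 days; it has five Tuesdays when Tuesday falls among the first (month-length − 28) days — i.e. when September 1 is one of Tuesday/Monday.
September 1 by year: 1861:Sun 1862:Mon✓ 1863:Tue✓ 1864:Thu 1865:Fri 1866:Sat 1867:Sun 1868:Tue✓ 1869:Wed 1870:Thu 1871:Fri 1872:Sun 1873:Mon✓ 1874:Tue✓ 1875:Wed …(26 more)… 1902:Mon✓ 1903:Tue✓ 1904:Thu 1905:Fri 1906:Sat 1907:Sun 1908:Tue✓ 1909:Wed 1910:Thu 1911:Fri 1912:Sun 1913:Mon✓ 1914:Tue✓ 1915:Wed 1916:Fri
Years with five Tuesdays: 1862, 1863, 1868, 1873, 1874, 1879, 1884, 1885, 1890, 1891, 1896, 1902, 1903, 1908, 1913, 1914 → 16.

16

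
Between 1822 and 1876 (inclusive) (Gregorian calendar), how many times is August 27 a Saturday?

Track August 27's weekday year by year (advancing +1, or +2 across a Feb 29):
  1822: Tue  1823: Wed (+1)  1824: Fri (+2)  1825: Sat (+1) ✓  1826: Sun (+1)
  1827: Mon (+1)  1828: Wed (+2)  1829: Thu (+1)  1830: Fri (+1)  1831: Sat (+1) ✓
  1832: Mon (+2)  1833: Tue (+1)  1834: Wed (+1)  1835: Thu (+1)  … (27 more years) …
  1863: Thu (+1)  1864: Sat (+2) ✓  1865: Sun (+1)  1866: Mon (+1)  1867: Tue (+1)
  1868: Thu (+2)  1869: Fri (+1)  1870: Sat (+1) ✓  1871: Sun (+1)  1872: Tue (+2)
  1873: Wed (+1)  1874: Thu (+1)  1875: Fri (+1)  1876: Sun (+2)
Saturday years: 1825, 1831, 1836, 1842, 1853, 1859, 1864, 1870 — 8 in total.

8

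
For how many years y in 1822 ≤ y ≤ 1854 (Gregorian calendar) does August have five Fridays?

August has 31 days; it has five Fridays when Friday falls among the first (month-length − 28) days — i.e. when August 1 is one of Friday/Thursday/Wednesday.
August 1 by year: 1822:Thu✓ 1823:Fri✓ 1824:Sun 1825:Mon 1826:Tue 1827:Wed✓ 1828:Fri✓ 1829:Sat 1830:Sun 1831:Mon 1832:Wed✓ 1833:Thu✓ 1834:Fri✓ 1835:Sat 1836:Mon …(3 more)… 1840:Sat 1841:Sun 1842:Mon 1843:Tue 1844:Thu✓ 1845:Fri✓ 1846:Sat 1847:Sun 1848:Tue 1849:Wed✓ 1850:Thu✓ 1851:Fri✓ 1852:Sun 1853:Mon 1854:Tue
Years with five Fridays: 1822, 1823, 1827, 1828, 1832, 1833, 1834, 1838, 1839, 1844, 1845, 1849, 1850, 1851 → 14.

14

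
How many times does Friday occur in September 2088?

September 2088 has 30 days and begins on Wednesday.
The first Friday is September 3.
Fridays fall on 3, 10, 17, 24 — that's 4.

4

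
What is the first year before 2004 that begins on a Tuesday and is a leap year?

1980

Jan 1 advances by 2 weekdays after a leap year and by 1 after a common year.
2004: Jan 1 is Thursday (leap).
2003: Wednesday
2002: Tuesday
2001: Monday
2000: Saturday (leap)
1999: Friday
1998: Thursday
1997: Wednesday
1996: Monday (leap)
1995: Sunday
1994: Saturday
1993: Friday
1992: Wednesday (leap)
1991: Tuesday
1990: Monday
1989: Sunday
1988: Friday (leap)
1987: Thursday
1986: Wednesday
1985: Tuesday
1984: Sunday (leap)
1983: Saturday
1982: Friday
1981: Thursday
1980: Tuesday (leap)
1980 begins on a Tuesday and is a leap year.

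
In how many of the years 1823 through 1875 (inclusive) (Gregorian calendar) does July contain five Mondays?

21

July has 31 days; it has five Mondays when Monday falls among the first (month-length − 28) days — i.e. when July 1 is one of Monday/Sunday/Saturday.
July 1 by year: 1823:Tue 1824:Thu 1825:Fri 1826:Sat✓ 1827:Sun✓ 1828:Tue 1829:Wed 1830:Thu 1831:Fri 1832:Sun✓ 1833:Mon✓ 1834:Tue 1835:Wed 1836:Fri 1837:Sat✓ …(23 more)… 1861:Mon✓ 1862:Tue 1863:Wed 1864:Fri 1865:Sat✓ 1866:Sun✓ 1867:Mon✓ 1868:Wed 1869:Thu 1870:Fri 1871:Sat✓ 1872:Mon✓ 1873:Tue 1874:Wed 1875:Thu
Years with five Mondays: 1826, 1827, 1832, 1833, 1837, 1838, 1839, 1843, 1844, 1848, 1849, 1850, 1854, 1855, 1860, 1861, 1865, 1866, 1867, 1871, 1872 → 21.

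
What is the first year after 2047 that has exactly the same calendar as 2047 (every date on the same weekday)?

Two years share a calendar iff Jan 1 falls on the same weekday and both are leap or both are common. 2047: Jan 1 is Tuesday, common year.
2048: Jan 1 Wednesday, leap
2049: Jan 1 Friday, common
2050: Jan 1 Saturday, common
2051: Jan 1 Sunday, common
2052: Jan 1 Monday, leap
2053: Jan 1 Wednesday, common
2054: Jan 1 Thursday, common
2055: Jan 1 Friday, common
2056: Jan 1 Saturday, leap
2057: Jan 1 Monday, common
2058: Jan 1 Tuesday, common
2058 matches on both conditions.

2058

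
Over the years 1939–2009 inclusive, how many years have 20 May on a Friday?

Track 20 May's weekday year by year (advancing +1, or +2 across a Feb 29):
  1939: Sat  1940: Mon (+2)  1941: Tue (+1)  1942: Wed (+1)  1943: Thu (+1)
  1944: Sat (+2)  1945: Sun (+1)  1946: Mon (+1)  1947: Tue (+1)  1948: Thu (+2)
  1949: Fri (+1) ✓  1950: Sat (+1)  1951: Sun (+1)  1952: Tue (+2)  … (43 more years) …
  1996: Mon (+2)  1997: Tue (+1)  1998: Wed (+1)  1999: Thu (+1)  2000: Sat (+2)
  2001: Sun (+1)  2002: Mon (+1)  2003: Tue (+1)  2004: Thu (+2)  2005: Fri (+1) ✓
  2006: Sat (+1)  2007: Sun (+1)  2008: Tue (+2)  2009: Wed (+1)
Friday years: 1949, 1955, 1960, 1966, 1977, 1983, 1988, 1994, 2005 — 9 in total.

9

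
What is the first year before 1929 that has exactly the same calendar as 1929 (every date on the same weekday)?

Two years share a calendar iff Jan 1 falls on the same weekday and both are leap or both are common. 1929: Jan 1 is Tuesday, common year.
1928: Jan 1 Sunday, leap
1927: Jan 1 Saturday, common
1926: Jan 1 Friday, common
1925: Jan 1 Thursday, common
1924: Jan 1 Tuesday, leap
1923: Jan 1 Monday, common
1922: Jan 1 Sunday, common
1921: Jan 1 Saturday, common
1920: Jan 1 Thursday, leap
1919: Jan 1 Wednesday, common
1918: Jan 1 Tuesday, common
1918 matches on both conditions.

1918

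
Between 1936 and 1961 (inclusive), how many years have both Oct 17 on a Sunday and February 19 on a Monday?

0

Check each year's weekday for Oct 17 and February 19:
  1936: Sat/Wed  1937: Sun/Fri  1938: Mon/Sat  1939: Tue/Sun  1940: Thu/Mon  1941: Fri/Wed  1942: Sat/Thu  1943: Sun/Fri  1944: Tue/Sat  1945: Wed/Mon  1946: Thu/Tue  1947: Fri/Wed  1948: Sun/Thu  1949: Mon/Sat  1950: Tue/Sun  1951: Wed/Mon  1952: Fri/Tue  1953: Sat/Thu  1954: Sun/Fri  1955: Mon/Sat  1956: Wed/Sun  1957: Thu/Tue  1958: Fri/Wed  1959: Sat/Thu  1960: Mon/Fri  1961: Tue/Sun
Both conditions hold in: no year — 0.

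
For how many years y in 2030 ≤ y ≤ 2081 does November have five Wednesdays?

15

November has 30 days; it has five Wednesdays when Wednesday falls among the first (month-length − 28) days — i.e. when November 1 is one of Wednesday/Tuesday.
November 1 by year: 2030:Fri 2031:Sat 2032:Mon 2033:Tue✓ 2034:Wed✓ 2035:Thu 2036:Sat 2037:Sun 2038:Mon 2039:Tue✓ 2040:Thu 2041:Fri 2042:Sat 2043:Sun 2044:Tue✓ …(22 more)… 2067:Tue✓ 2068:Thu 2069:Fri 2070:Sat 2071:Sun 2072:Tue✓ 2073:Wed✓ 2074:Thu 2075:Fri 2076:Sun 2077:Mon 2078:Tue✓ 2079:Wed✓ 2080:Fri 2081:Sat
Years with five Wednesdays: 2033, 2034, 2039, 2044, 2045, 2050, 2051, 2056, 2061, 2062, 2067, 2072, 2073, 2078, 2079 → 15.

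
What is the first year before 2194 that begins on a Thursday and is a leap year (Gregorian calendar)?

Jan 1 advances by 2 weekdays after a leap year and by 1 after a common year.
2194: Jan 1 is Wednesday.
2193: Tuesday
2192: Sunday (leap)
2191: Saturday
2190: Friday
2189: Thursday
2188: Tuesday (leap)
2187: Monday
2186: Sunday
2185: Saturday
2184: Thursday (leap)
2184 begins on a Thursday and is a leap year.

2184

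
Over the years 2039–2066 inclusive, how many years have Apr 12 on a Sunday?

Track Apr 12's weekday year by year (advancing +1, or +2 across a Feb 29):
  2039: Tue  2040: Thu (+2)  2041: Fri (+1)  2042: Sat (+1)  2043: Sun (+1) ✓
  2044: Tue (+2)  2045: Wed (+1)  2046: Thu (+1)  2047: Fri (+1)  2048: Sun (+2) ✓
  2049: Mon (+1)  2050: Tue (+1)  2051: Wed (+1)  2052: Fri (+2)  2053: Sat (+1)
  2054: Sun (+1) ✓  2055: Mon (+1)  2056: Wed (+2)  2057: Thu (+1)  2058: Fri (+1)
  2059: Sat (+1)  2060: Mon (+2)  2061: Tue (+1)  2062: Wed (+1)  2063: Thu (+1)
  2064: Sat (+2)  2065: Sun (+1) ✓  2066: Mon (+1)
Sunday years: 2043, 2048, 2054, 2065 — 4 in total.

4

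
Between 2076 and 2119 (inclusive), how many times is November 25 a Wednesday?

Track November 25's weekday year by year (advancing +1, or +2 across a Feb 29):
  2076: Wed ✓  2077: Thu (+1)  2078: Fri (+1)  2079: Sat (+1)  2080: Mon (+2)
  2081: Tue (+1)  2082: Wed (+1) ✓  2083: Thu (+1)  2084: Sat (+2)  2085: Sun (+1)
  2086: Mon (+1)  2087: Tue (+1)  2088: Thu (+2)  2089: Fri (+1)  … (16 more years) …
  2106: Thu (+1)  2107: Fri (+1)  2108: Sun (+2)  2109: Mon (+1)  2110: Tue (+1)
  2111: Wed (+1) ✓  2112: Fri (+2)  2113: Sat (+1)  2114: Sun (+1)  2115: Mon (+1)
  2116: Wed (+2) ✓  2117: Thu (+1)  2118: Fri (+1)  2119: Sat (+1)
Wednesday years: 2076, 2082, 2093, 2099, 2105, 2111, 2116 — 7 in total.

7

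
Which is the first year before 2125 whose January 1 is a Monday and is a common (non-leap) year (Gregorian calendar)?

2114

Jan 1 advances by 2 weekdays after a leap year and by 1 after a common year.
2125: Jan 1 is Monday.
2124: Saturday (leap)
2123: Friday
2122: Thursday
2121: Wednesday
2120: Monday (leap)
2119: Sunday
2118: Saturday
2117: Friday
2116: Wednesday (leap)
2115: Tuesday
2114: Monday
2114 begins on a Monday and is a common year.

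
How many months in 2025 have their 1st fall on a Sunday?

1

Check the 1st of each month of 2025: Jan 1: Wed, Feb 1: Sat, Mar 1: Sat, Apr 1: Tue, May 1: Thu, Jun 1: Sun, Jul 1: Tue, Aug 1: Fri, Sep 1: Mon, Oct 1: Wed, Nov 1: Sat, Dec 1: Mon.
Sunday occurs in June — 1 month.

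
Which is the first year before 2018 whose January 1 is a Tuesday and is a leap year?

Jan 1 advances by 2 weekdays after a leap year and by 1 after a common year.
2018: Jan 1 is Monday.
2017: Sunday
2016: Friday (leap)
2015: Thursday
2014: Wednesday
2013: Tuesday
2012: Sunday (leap)
2011: Saturday
2010: Friday
2009: Thursday
2008: Tuesday (leap)
2008 begins on a Tuesday and is a leap year.

2008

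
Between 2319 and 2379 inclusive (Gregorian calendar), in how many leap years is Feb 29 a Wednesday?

Leap years in 2319–2379: 15 of them.
Feb 29 weekday advances by 5 (mod 7) from one leap year to the next four years later (or differs when a century non-leap intervenes).
Leap-day weekdays: 2320:Sun 2324:Fri 2328:Wed✓ 2332:Mon 2336:Sat 2340:Thu 2344:Tue 2348:Sun 2352:Fri 2356:Wed✓ 2360:Mon 2364:Sat 2368:Thu 2372:Tue 2376:Sun
Wednesday: 2328, 2356 → 2.

2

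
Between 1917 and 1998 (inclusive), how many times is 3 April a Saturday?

11

Track 3 April's weekday year by year (advancing +1, or +2 across a Feb 29):
  1917: Tue  1918: Wed (+1)  1919: Thu (+1)  1920: Sat (+2) ✓  1921: Sun (+1)
  1922: Mon (+1)  1923: Tue (+1)  1924: Thu (+2)  1925: Fri (+1)  1926: Sat (+1) ✓
  1927: Sun (+1)  1928: Tue (+2)  1929: Wed (+1)  1930: Thu (+1)  … (54 more years) …
  1985: Wed (+1)  1986: Thu (+1)  1987: Fri (+1)  1988: Sun (+2)  1989: Mon (+1)
  1990: Tue (+1)  1991: Wed (+1)  1992: Fri (+2)  1993: Sat (+1) ✓  1994: Sun (+1)
  1995: Mon (+1)  1996: Wed (+2)  1997: Thu (+1)  1998: Fri (+1)
Saturday years: 1920, 1926, 1937, 1943, 1948, 1954, 1965, 1971, 1976, 1982, 1993 — 11 in total.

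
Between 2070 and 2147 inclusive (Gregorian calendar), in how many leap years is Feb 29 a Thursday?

2

Leap years in 2070–2147: 18 of them.
Feb 29 weekday advances by 5 (mod 7) from one leap year to the next four years later (or differs when a century non-leap intervenes).
Leap-day weekdays: 2072:Mon 2076:Sat 2080:Thu✓ 2084:Tue 2088:Sun 2092:Fri 2096:Wed 2104:Fri 2108:Wed 2112:Mon 2116:Sat 2120:Thu✓ 2124:Tue 2128:Sun 2132:Fri 2136:Wed 2140:Mon 2144:Sat
Thursday: 2080, 2120 → 2.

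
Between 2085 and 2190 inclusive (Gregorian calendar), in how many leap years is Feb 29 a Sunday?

Leap years in 2085–2190: 25 of them.
Feb 29 weekday advances by 5 (mod 7) from one leap year to the next four years later (or differs when a century non-leap intervenes).
Leap-day weekdays: 2088:Sun✓ 2092:Fri 2096:Wed 2104:Fri 2108:Wed 2112:Mon 2116:Sat 2120:Thu 2124:Tue 2128:Sun✓ 2132:Fri 2136:Wed 2140:Mon 2144:Sat 2148:Thu 2152:Tue 2156:Sun✓ 2160:Fri 2164:Wed 2168:Mon 2172:Sat 2176:Thu 2180:Tue 2184:Sun✓ 2188:Fri
Sunday: 2088, 2128, 2156, 2184 → 4.

4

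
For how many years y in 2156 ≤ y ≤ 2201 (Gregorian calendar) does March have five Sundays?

20

March has 31 days; it has five Sundays when Sunday falls among the first (month-length − 28) days — i.e. when March 1 is one of Sunday/Saturday/Friday.
March 1 by year: 2156:Mon 2157:Tue 2158:Wed 2159:Thu 2160:Sat✓ 2161:Sun✓ 2162:Mon 2163:Tue 2164:Thu 2165:Fri✓ 2166:Sat✓ 2167:Sun✓ 2168:Tue 2169:Wed 2170:Thu …(16 more)… 2187:Thu 2188:Sat✓ 2189:Sun✓ 2190:Mon 2191:Tue 2192:Thu 2193:Fri✓ 2194:Sat✓ 2195:Sun✓ 2196:Tue 2197:Wed 2198:Thu 2199:Fri✓ 2200:Sat✓ 2201:Sun✓
Years with five Sundays: 2160, 2161, 2165, 2166, 2167, 2171, 2172, 2176, 2177, 2178, 2182, 2183, 2188, 2189, 2193, 2194, 2195, 2199, 2200, 2201 → 20.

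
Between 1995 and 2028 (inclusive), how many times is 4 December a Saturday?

5

Track 4 December's weekday year by year (advancing +1, or +2 across a Feb 29):
  1995: Mon  1996: Wed (+2)  1997: Thu (+1)  1998: Fri (+1)  1999: Sat (+1) ✓
  2000: Mon (+2)  2001: Tue (+1)  2002: Wed (+1)  2003: Thu (+1)  2004: Sat (+2) ✓
  2005: Sun (+1)  2006: Mon (+1)  2007: Tue (+1)  2008: Thu (+2)  … (6 more years) …
  2015: Fri (+1)  2016: Sun (+2)  2017: Mon (+1)  2018: Tue (+1)  2019: Wed (+1)
  2020: Fri (+2)  2021: Sat (+1) ✓  2022: Sun (+1)  2023: Mon (+1)  2024: Wed (+2)
  2025: Thu (+1)  2026: Fri (+1)  2027: Sat (+1) ✓  2028: Mon (+2)
Saturday years: 1999, 2004, 2010, 2021, 2027 — 5 in total.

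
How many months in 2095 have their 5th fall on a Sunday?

Check the 5th of each month of 2095: Jan 5: Wed, Feb 5: Sat, Mar 5: Sat, Apr 5: Tue, May 5: Thu, Jun 5: Sun, Jul 5: Tue, Aug 5: Fri, Sep 5: Mon, Oct 5: Wed, Nov 5: Sat, Dec 5: Mon.
Sunday occurs in June — 1 month.

1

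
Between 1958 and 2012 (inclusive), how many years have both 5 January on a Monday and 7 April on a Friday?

0

Check each year's weekday for 5 January and 7 April:
  1958: Sun/Mon  1959: Mon/Tue  1960: Tue/Thu  1961: Thu/Fri  1962: Fri/Sat  1963: Sat/Sun  1964: Sun/Tue  1965: Tue/Wed  1966: Wed/Thu  1967: Thu/Fri  1968: Fri/Sun  1969: Sun/Mon  1970: Mon/Tue  1971: Tue/Wed  …(27 more)…  1999: Tue/Wed  2000: Wed/Fri  2001: Fri/Sat  2002: Sat/Sun  2003: Sun/Mon  2004: Mon/Wed  2005: Wed/Thu  2006: Thu/Fri  2007: Fri/Sat  2008: Sat/Mon  2009: Mon/Tue  2010: Tue/Wed  2011: Wed/Thu  2012: Thu/Sat
Both conditions hold in: no year — 0.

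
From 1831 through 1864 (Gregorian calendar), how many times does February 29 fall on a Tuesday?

1

Leap years in 1831–1864: 9 of them.
Feb 29 weekday advances by 5 (mod 7) from one leap year to the next four years later (or differs when a century non-leap intervenes).
Leap-day weekdays: 1832:Wed 1836:Mon 1840:Sat 1844:Thu 1848:Tue✓ 1852:Sun 1856:Fri 1860:Wed 1864:Mon
Tuesday: 1848 → 1.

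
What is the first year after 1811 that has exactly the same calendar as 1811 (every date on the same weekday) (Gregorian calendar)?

Two years share a calendar iff Jan 1 falls on the same weekday and both are leap or both are common. 1811: Jan 1 is Tuesday, common year.
1812: Jan 1 Wednesday, leap
1813: Jan 1 Friday, common
1814: Jan 1 Saturday, common
1815: Jan 1 Sunday, common
1816: Jan 1 Monday, leap
1817: Jan 1 Wednesday, common
1818: Jan 1 Thursday, common
1819: Jan 1 Friday, common
1820: Jan 1 Saturday, leap
1821: Jan 1 Monday, common
1822: Jan 1 Tuesday, common
1822 matches on both conditions.

1822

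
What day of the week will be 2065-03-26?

January 1, 2065 is a Thursday.
March 26 is day 85 of the year, i.e. 84 days after Jan 1.
84 mod 7 = 0, so advance 0 weekdays from Thursday: Thursday.

Thursday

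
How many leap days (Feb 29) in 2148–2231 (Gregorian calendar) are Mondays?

3

Leap years in 2148–2231: 20 of them.
Feb 29 weekday advances by 5 (mod 7) from one leap year to the next four years later (or differs when a century non-leap intervenes).
Leap-day weekdays: 2148:Thu 2152:Tue 2156:Sun 2160:Fri 2164:Wed 2168:Mon✓ 2172:Sat 2176:Thu 2180:Tue 2184:Sun 2188:Fri 2192:Wed 2196:Mon✓ 2204:Wed 2208:Mon✓ 2212:Sat 2216:Thu 2220:Tue 2224:Sun 2228:Fri
Monday: 2168, 2196, 2208 → 3.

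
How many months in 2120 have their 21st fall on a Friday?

1

Check the 21st of each month of 2120: Jan 21: Sun, Feb 21: Wed, Mar 21: Thu, Apr 21: Sun, May 21: Tue, Jun 21: Fri, Jul 21: Sun, Aug 21: Wed, Sep 21: Sat, Oct 21: Mon, Nov 21: Thu, Dec 21: Sat.
Friday occurs in June — 1 month.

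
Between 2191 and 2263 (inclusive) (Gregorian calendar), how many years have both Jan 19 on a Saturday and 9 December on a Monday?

9

Check each year's weekday for Jan 19 and 9 December:
  2191: Wed/Fri  2192: Thu/Sun  2193: Sat/Mon ✓  2194: Sun/Tue  2195: Mon/Wed  2196: Tue/Fri  2197: Thu/Sat  2198: Fri/Sun  2199: Sat/Mon ✓  2200: Sun/Tue  2201: Mon/Wed  2202: Tue/Thu  2203: Wed/Fri  2204: Thu/Sun  …(45 more)…  2250: Sat/Mon ✓  2251: Sun/Tue  2252: Mon/Thu  2253: Wed/Fri  2254: Thu/Sat  2255: Fri/Sun  2256: Sat/Tue  2257: Mon/Wed  2258: Tue/Thu  2259: Wed/Fri  2260: Thu/Sun  2261: Sat/Mon ✓  2262: Sun/Tue  2263: Mon/Wed
Both conditions hold in: 2193, 2199, 2205, 2211, 2222, 2233, 2239, 2250, 2261 — 9.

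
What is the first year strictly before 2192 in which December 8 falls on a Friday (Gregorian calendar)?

2186

From one year to the next, a fixed date's weekday advances by 1, or by 2 when a Feb 29 lies between the two dates.
2192: December 8 is Saturday.
2191: Thursday (−2)
2190: Wednesday (−1)
2189: Tuesday (−1)
2188: Monday (−1)
2187: Saturday (−2)
2186: Friday (−1)
December 8 falls on a Friday in 2186.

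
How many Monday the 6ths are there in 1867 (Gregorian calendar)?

Check the 6th of each month of 1867: Jan 6: Sun, Feb 6: Wed, Mar 6: Wed, Apr 6: Sat, May 6: Mon, Jun 6: Thu, Jul 6: Sat, Aug 6: Tue, Sep 6: Fri, Oct 6: Sun, Nov 6: Wed, Dec 6: Fri.
Monday occurs in May — 1 month.

1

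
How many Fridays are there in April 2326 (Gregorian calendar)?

April 2326 has 30 days and begins on Thursday.
The first Friday is April 2.
Fridays fall on 2, 9, 16, 23, 30 — that's 5.

5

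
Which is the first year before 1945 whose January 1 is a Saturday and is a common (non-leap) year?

Jan 1 advances by 2 weekdays after a leap year and by 1 after a common year.
1945: Jan 1 is Monday.
1944: Saturday (leap)
1943: Friday
1942: Thursday
1941: Wednesday
1940: Monday (leap)
1939: Sunday
1938: Saturday
1938 begins on a Saturday and is a common year.

1938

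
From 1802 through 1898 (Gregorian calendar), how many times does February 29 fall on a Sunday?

3

Leap years in 1802–1898: 24 of them.
Feb 29 weekday advances by 5 (mod 7) from one leap year to the next four years later (or differs when a century non-leap intervenes).
Leap-day weekdays: 1804:Wed 1808:Mon 1812:Sat 1816:Thu 1820:Tue 1824:Sun✓ 1828:Fri 1832:Wed 1836:Mon 1840:Sat 1844:Thu 1848:Tue 1852:Sun✓ 1856:Fri 1860:Wed 1864:Mon 1868:Sat 1872:Thu 1876:Tue 1880:Sun✓ 1884:Fri 1888:Wed 1892:Mon 1896:Sat
Sunday: 1824, 1852, 1880 → 3.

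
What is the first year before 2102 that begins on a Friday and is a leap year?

Jan 1 advances by 2 weekdays after a leap year and by 1 after a common year.
2102: Jan 1 is Sunday.
2101: Saturday
2100: Friday
2099: Thursday
2098: Wednesday
2097: Tuesday
2096: Sunday (leap)
2095: Saturday
2094: Friday
2093: Thursday
2092: Tuesday (leap)
2091: Monday
2090: Sunday
2089: Saturday
2088: Thursday (leap)
2087: Wednesday
2086: Tuesday
2085: Monday
2084: Saturday (leap)
2083: Friday
2082: Thursday
2081: Wednesday
2080: Monday (leap)
2079: Sunday
2078: Saturday
2077: Friday
2076: Wednesday (leap)
2075: Tuesday
2074: Monday
2073: Sunday
2072: Friday (leap)
2072 begins on a Friday and is a leap year.

2072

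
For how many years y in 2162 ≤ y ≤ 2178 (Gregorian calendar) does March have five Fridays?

7

March has 31 days; it has five Fridays when Friday falls among the first (month-length − 28) days — i.e. when March 1 is one of Friday/Thursday/Wednesday.
March 1 by year: 2162:Mon 2163:Tue 2164:Thu✓ 2165:Fri✓ 2166:Sat 2167:Sun 2168:Tue 2169:Wed✓ 2170:Thu✓ 2171:Fri✓ 2172:Sun 2173:Mon 2174:Tue 2175:Wed✓ 2176:Fri✓ 2177:Sat 2178:Sun
Years with five Fridays: 2164, 2165, 2169, 2170, 2171, 2175, 2176 → 7.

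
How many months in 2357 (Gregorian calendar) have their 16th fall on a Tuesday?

2

Check the 16th of each month of 2357: Jan 16: Wed, Feb 16: Sat, Mar 16: Sat, Apr 16: Tue, May 16: Thu, Jun 16: Sun, Jul 16: Tue, Aug 16: Fri, Sep 16: Mon, Oct 16: Wed, Nov 16: Sat, Dec 16: Mon.
Tuesday occurs in April, July — 2 months.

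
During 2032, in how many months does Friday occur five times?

5

A month of length L has five Fridays iff its first Friday is on day ≤ L−28 (so day 1–3 in a 31-day month, 1–2 in a 30-day month, day 1 in a leap February).
Checking each month of 2032: Jan starts Thu (31d) ✓; Feb starts Sun (29d); Mar starts Mon (31d); Apr starts Thu (30d) ✓; May starts Sat (31d); Jun starts Tue (30d); Jul starts Thu (31d) ✓; Aug starts Sun (31d); Sep starts Wed (30d); Oct starts Fri (31d) ✓; Nov starts Mon (30d); Dec starts Wed (31d) ✓.
Five-Friday months: January, April, July, October, December → 5.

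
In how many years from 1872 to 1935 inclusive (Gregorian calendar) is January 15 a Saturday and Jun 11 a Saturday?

6

Check each year's weekday for January 15 and Jun 11:
  1872: Mon/Tue  1873: Wed/Wed  1874: Thu/Thu  1875: Fri/Fri  1876: Sat/Sun  1877: Mon/Mon  1878: Tue/Tue  1879: Wed/Wed  1880: Thu/Fri  1881: Sat/Sat ✓  1882: Sun/Sun  1883: Mon/Mon  1884: Tue/Wed  1885: Thu/Thu  …(36 more)…  1922: Sun/Sun  1923: Mon/Mon  1924: Tue/Wed  1925: Thu/Thu  1926: Fri/Fri  1927: Sat/Sat ✓  1928: Sun/Mon  1929: Tue/Tue  1930: Wed/Wed  1931: Thu/Thu  1932: Fri/Sat  1933: Sun/Sun  1934: Mon/Mon  1935: Tue/Tue
Both conditions hold in: 1881, 1887, 1898, 1910, 1921, 1927 — 6.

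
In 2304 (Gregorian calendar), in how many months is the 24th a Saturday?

Check the 24th of each month of 2304: Jan 24: Sun, Feb 24: Wed, Mar 24: Thu, Apr 24: Sun, May 24: Tue, Jun 24: Fri, Jul 24: Sun, Aug 24: Wed, Sep 24: Sat, Oct 24: Mon, Nov 24: Thu, Dec 24: Sat.
Saturday occurs in September, December — 2 months.

2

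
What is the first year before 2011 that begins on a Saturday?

2005

Jan 1 advances by 2 weekdays after a leap year and by 1 after a common year.
2011: Jan 1 is Saturday.
2010: Friday
2009: Thursday
2008: Tuesday (leap)
2007: Monday
2006: Sunday
2005: Saturday
2005 begins on a Saturday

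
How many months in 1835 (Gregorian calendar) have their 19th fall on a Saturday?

2

Check the 19th of each month of 1835: Jan 19: Mon, Feb 19: Thu, Mar 19: Thu, Apr 19: Sun, May 19: Tue, Jun 19: Fri, Jul 19: Sun, Aug 19: Wed, Sep 19: Sat, Oct 19: Mon, Nov 19: Thu, Dec 19: Sat.
Saturday occurs in September, December — 2 months.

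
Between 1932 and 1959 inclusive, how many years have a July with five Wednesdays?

July has 31 days; it has five Wednesdays when Wednesday falls among the first (month-length − 28) days — i.e. when July 1 is one of Wednesday/Tuesday/Monday.
July 1 by year: 1932:Fri 1933:Sat 1934:Sun 1935:Mon✓ 1936:Wed✓ 1937:Thu 1938:Fri 1939:Sat 1940:Mon✓ 1941:Tue✓ 1942:Wed✓ 1943:Thu 1944:Sat 1945:Sun 1946:Mon✓ 1947:Tue✓ 1948:Thu 1949:Fri 1950:Sat 1951:Sun 1952:Tue✓ 1953:Wed✓ 1954:Thu 1955:Fri 1956:Sun 1957:Mon✓ 1958:Tue✓ 1959:Wed✓
Years with five Wednesdays: 1935, 1936, 1940, 1941, 1942, 1946, 1947, 1952, 1953, 1957, 1958, 1959 → 12.

12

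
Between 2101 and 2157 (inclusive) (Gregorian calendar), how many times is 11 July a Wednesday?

8

Track 11 July's weekday year by year (advancing +1, or +2 across a Feb 29):
  2101: Mon  2102: Tue (+1)  2103: Wed (+1) ✓  2104: Fri (+2)  2105: Sat (+1)
  2106: Sun (+1)  2107: Mon (+1)  2108: Wed (+2) ✓  2109: Thu (+1)  2110: Fri (+1)
  2111: Sat (+1)  2112: Mon (+2)  2113: Tue (+1)  2114: Wed (+1) ✓  … (29 more years) …
  2144: Sat (+2)  2145: Sun (+1)  2146: Mon (+1)  2147: Tue (+1)  2148: Thu (+2)
  2149: Fri (+1)  2150: Sat (+1)  2151: Sun (+1)  2152: Tue (+2)  2153: Wed (+1) ✓
  2154: Thu (+1)  2155: Fri (+1)  2156: Sun (+2)  2157: Mon (+1)
Wednesday years: 2103, 2108, 2114, 2125, 2131, 2136, 2142, 2153 — 8 in total.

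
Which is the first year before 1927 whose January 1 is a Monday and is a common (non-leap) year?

1923

Jan 1 advances by 2 weekdays after a leap year and by 1 after a common year.
1927: Jan 1 is Saturday.
1926: Friday
1925: Thursday
1924: Tuesday (leap)
1923: Monday
1923 begins on a Monday and is a common year.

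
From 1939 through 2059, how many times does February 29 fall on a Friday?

4

Leap years in 1939–2059: 30 of them.
Feb 29 weekday advances by 5 (mod 7) from one leap year to the next four years later (or differs when a century non-leap intervenes).
Leap-day weekdays: 1940:Thu 1944:Tue 1948:Sun 1952:Fri✓ 1956:Wed 1960:Mon 1964:Sat 1968:Thu 1972:Tue 1976:Sun 1980:Fri✓ 1984:Wed 1988:Mon …(4 more)… 2008:Fri✓ 2012:Wed 2016:Mon 2020:Sat 2024:Thu 2028:Tue 2032:Sun 2036:Fri✓ 2040:Wed 2044:Mon 2048:Sat 2052:Thu 2056:Tue
Friday: 1952, 1980, 2008, 2036 → 4.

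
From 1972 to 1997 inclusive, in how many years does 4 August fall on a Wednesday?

Track 4 August's weekday year by year (advancing +1, or +2 across a Feb 29):
  1972: Fri  1973: Sat (+1)  1974: Sun (+1)  1975: Mon (+1)  1976: Wed (+2) ✓
  1977: Thu (+1)  1978: Fri (+1)  1979: Sat (+1)  1980: Mon (+2)  1981: Tue (+1)
  1982: Wed (+1) ✓  1983: Thu (+1)  1984: Sat (+2)  1985: Sun (+1)  1986: Mon (+1)
  1987: Tue (+1)  1988: Thu (+2)  1989: Fri (+1)  1990: Sat (+1)  1991: Sun (+1)
  1992: Tue (+2)  1993: Wed (+1) ✓  1994: Thu (+1)  1995: Fri (+1)  1996: Sun (+2)
  1997: Mon (+1)
Wednesday years: 1976, 1982, 1993 — 3 in total.

3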